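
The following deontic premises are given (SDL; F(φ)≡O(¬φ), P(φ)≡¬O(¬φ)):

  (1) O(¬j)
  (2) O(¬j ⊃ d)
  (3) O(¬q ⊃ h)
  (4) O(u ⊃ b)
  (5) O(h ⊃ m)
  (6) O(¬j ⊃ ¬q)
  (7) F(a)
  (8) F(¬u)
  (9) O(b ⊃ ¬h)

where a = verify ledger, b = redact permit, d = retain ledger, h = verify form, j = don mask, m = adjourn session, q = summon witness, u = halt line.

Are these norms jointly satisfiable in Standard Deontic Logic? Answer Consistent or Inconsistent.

Premise 8 is F(¬u), i.e. O(u).
Applying K to premise 4 (O(u ⊃ b)) and O(u) yields O(b).
From O(b) and premise 9, O(b ⊃ ¬h), we obtain O(¬h).
Premise 3, O(¬q ⊃ h), contraposes to O(¬h ⊃ q); with O(¬h) we get O(q).
Premise 6, O(¬j ⊃ ¬q), contraposes to O(q ⊃ j); with O(q) we get O(j).
Yet premise 1 states O(¬j).
We now have both O(j) and O(¬j) — j is simultaneously obligatory and forbidden, violating the D-axiom.

Inconsistent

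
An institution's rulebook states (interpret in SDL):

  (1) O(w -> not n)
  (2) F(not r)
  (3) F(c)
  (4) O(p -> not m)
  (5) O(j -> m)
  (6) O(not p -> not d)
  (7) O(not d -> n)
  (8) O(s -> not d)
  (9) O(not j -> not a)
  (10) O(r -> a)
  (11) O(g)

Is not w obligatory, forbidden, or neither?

Premise 2 is F(not r), i.e. O(r).
Applying K to premise 10 (O(r -> a)) and O(r) yields O(a).
Premise 9 is O(not j -> not a); contrapositively O(a -> j). Since O(a) holds, K gives O(j).
Premise 5 is O(j -> m); since O(j), deontic closure gives O(m).
The contrapositive of premise 4 (O(p -> not m)) is O(m -> not p), and O(m) is already established, so O(not p).
From O(not p) and premise 6, O(not p -> not d), we obtain O(not d).
Premise 7 is O(not d -> n); since O(not d), deontic closure gives O(n).
Premise 1, O(w -> not n), contraposes to O(n -> not w); with O(n) we get O(not w).
Premises 3, 8, 11 do not contribute to this derivation.
Hence not w is obligatory.

Obligatory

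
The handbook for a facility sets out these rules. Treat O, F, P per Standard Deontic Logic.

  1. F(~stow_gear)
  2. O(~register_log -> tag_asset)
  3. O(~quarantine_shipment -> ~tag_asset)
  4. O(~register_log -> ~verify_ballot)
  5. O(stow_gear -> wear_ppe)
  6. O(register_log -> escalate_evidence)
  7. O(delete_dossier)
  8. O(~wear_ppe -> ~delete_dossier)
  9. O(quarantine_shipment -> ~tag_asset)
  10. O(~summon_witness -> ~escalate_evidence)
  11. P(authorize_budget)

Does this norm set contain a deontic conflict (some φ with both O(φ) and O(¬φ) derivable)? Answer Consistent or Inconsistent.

Premise 8 is O(~wear_ppe -> ~delete_dossier), but O(~wear_ppe) is not derivable from the premises, so it does not yield O(~delete_dossier).
So O(~delete_dossier) is not derivable, and the apparent clash with O(delete_dossier) does not arise.
A world satisfying every obligation exists (e.g. authorize_budget=false, delete_dossier=true, escalate_evidence=true, quarantine_shipment=false, register_log=true, stow_gear=true, summon_witness=true, tag_asset=false, verify_ballot=false, wear_ppe=true); no atom is both obligatory and forbidden, so the set is consistent.

Consistent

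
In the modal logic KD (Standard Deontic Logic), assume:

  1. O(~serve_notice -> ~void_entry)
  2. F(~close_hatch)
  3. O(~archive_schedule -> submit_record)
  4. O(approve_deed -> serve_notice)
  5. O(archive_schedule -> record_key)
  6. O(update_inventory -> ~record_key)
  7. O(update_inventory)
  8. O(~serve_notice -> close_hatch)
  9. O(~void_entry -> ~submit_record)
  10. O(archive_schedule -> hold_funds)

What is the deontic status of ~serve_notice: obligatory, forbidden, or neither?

Forbidden

Premise 7 states O(update_inventory) outright.
Premise 6 is O(update_inventory -> ~record_key); since O(update_inventory), deontic closure gives O(~record_key).
The contrapositive of premise 5 (O(archive_schedule -> record_key)) is O(~record_key -> ~archive_schedule), and O(~record_key) is already established, so O(~archive_schedule).
With premise 3, O(~archive_schedule -> submit_record), the K-axiom yields O(submit_record).
Premise 9, O(~void_entry -> ~submit_record), contraposes to O(submit_record -> void_entry); with O(submit_record) we get O(void_entry).
The contrapositive of premise 1 (O(~serve_notice -> ~void_entry)) is O(void_entry -> serve_notice), and O(void_entry) is already established, so O(serve_notice).
Premises 2, 4, 8, 10 do not contribute to this derivation.
Thus O(serve_notice), which is F(~serve_notice): ~serve_notice is forbidden.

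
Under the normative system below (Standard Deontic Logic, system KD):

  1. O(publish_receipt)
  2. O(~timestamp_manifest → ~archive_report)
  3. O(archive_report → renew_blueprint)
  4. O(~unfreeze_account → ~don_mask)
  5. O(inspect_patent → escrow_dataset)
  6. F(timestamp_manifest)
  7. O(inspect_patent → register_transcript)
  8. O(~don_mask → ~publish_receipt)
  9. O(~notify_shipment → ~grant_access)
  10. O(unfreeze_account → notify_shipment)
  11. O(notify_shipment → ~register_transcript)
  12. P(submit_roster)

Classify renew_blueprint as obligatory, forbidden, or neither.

Neither

Premise 3 is O(archive_report → renew_blueprint), but O(archive_report) is not derivable from the premises, so it does not yield O(renew_blueprint).
No premise or chain of K-axiom applications forces O(renew_blueprint), and none forces O(~renew_blueprint). So renew_blueprint is neither obligatory nor forbidden under these norms.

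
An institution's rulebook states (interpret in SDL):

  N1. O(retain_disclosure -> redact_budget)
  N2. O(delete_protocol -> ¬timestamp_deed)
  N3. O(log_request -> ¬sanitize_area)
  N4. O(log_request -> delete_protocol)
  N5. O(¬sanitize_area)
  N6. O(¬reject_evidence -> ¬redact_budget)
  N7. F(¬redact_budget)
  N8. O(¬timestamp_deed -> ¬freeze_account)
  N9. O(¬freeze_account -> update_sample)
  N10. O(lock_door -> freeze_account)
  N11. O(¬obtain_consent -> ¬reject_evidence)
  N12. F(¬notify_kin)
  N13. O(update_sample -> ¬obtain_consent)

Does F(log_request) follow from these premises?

Premise 7, F(¬redact_budget), is equivalent to O(redact_budget).
Premise 6, O(¬reject_evidence -> ¬redact_budget), contraposes to O(redact_budget -> reject_evidence); with O(redact_budget) we get O(reject_evidence).
Premise 11, O(¬obtain_consent -> ¬reject_evidence), contraposes to O(reject_evidence -> obtain_consent); with O(reject_evidence) we get O(obtain_consent).
Premise 13, O(update_sample -> ¬obtain_consent), contraposes to O(obtain_consent -> ¬update_sample); with O(obtain_consent) we get O(¬update_sample).
Premise 9 is O(¬freeze_account -> update_sample); contrapositively O(¬update_sample -> freeze_account). Since O(¬update_sample) holds, K gives O(freeze_account).
The contrapositive of premise 8 (O(¬timestamp_deed -> ¬freeze_account)) is O(freeze_account -> timestamp_deed), and O(freeze_account) is already established, so O(timestamp_deed).
Premise 2, O(delete_protocol -> ¬timestamp_deed), contraposes to O(timestamp_deed -> ¬delete_protocol); with O(timestamp_deed) we get O(¬delete_protocol).
Premise 4 is O(log_request -> delete_protocol); contrapositively O(¬delete_protocol -> ¬log_request). Since O(¬delete_protocol) holds, K gives O(¬log_request).
Premises 1, 3, 5, 10, 12 do not contribute to this derivation.
So O(¬log_request) holds, i.e. F(log_request). The claim follows.

Yes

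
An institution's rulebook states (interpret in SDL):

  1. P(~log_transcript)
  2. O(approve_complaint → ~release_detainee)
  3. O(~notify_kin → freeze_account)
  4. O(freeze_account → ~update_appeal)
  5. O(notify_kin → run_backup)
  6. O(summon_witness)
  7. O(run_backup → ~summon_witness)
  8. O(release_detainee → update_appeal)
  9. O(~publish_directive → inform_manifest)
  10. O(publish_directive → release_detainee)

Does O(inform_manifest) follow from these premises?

From premise 6 we have O(summon_witness).
Premise 7 is O(run_backup → ~summon_witness); contrapositively O(summon_witness → ~run_backup). Since O(summon_witness) holds, K gives O(~run_backup).
Premise 5, O(notify_kin → run_backup), contraposes to O(~run_backup → ~notify_kin); with O(~run_backup) we get O(~notify_kin).
With premise 3, O(~notify_kin → freeze_account), the K-axiom yields O(freeze_account).
With premise 4, O(freeze_account → ~update_appeal), the K-axiom yields O(~update_appeal).
Premise 8 is O(release_detainee → update_appeal); contrapositively O(~update_appeal → ~release_detainee). Since O(~update_appeal) holds, K gives O(~release_detainee).
Premise 10, O(publish_directive → release_detainee), contraposes to O(~release_detainee → ~publish_directive); with O(~release_detainee) we get O(~publish_directive).
Applying K to premise 9 (O(~publish_directive → inform_manifest)) and O(~publish_directive) yields O(inform_manifest).
Premises 1, 2 do not contribute to this derivation.
So O(inform_manifest) follows.

Yes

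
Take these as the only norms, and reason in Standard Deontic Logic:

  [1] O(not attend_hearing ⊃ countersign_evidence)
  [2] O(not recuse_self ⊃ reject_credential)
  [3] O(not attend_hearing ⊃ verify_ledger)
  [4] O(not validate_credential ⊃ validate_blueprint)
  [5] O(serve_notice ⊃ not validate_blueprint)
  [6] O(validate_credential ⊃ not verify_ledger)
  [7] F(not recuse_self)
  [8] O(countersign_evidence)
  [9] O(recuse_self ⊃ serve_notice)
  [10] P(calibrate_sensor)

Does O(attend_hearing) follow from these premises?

Premise 7 is F(not recuse_self), i.e. O(recuse_self).
With premise 9, O(recuse_self ⊃ serve_notice), the K-axiom yields O(serve_notice).
From O(serve_notice) and premise 5, O(serve_notice ⊃ not validate_blueprint), we obtain O(not validate_blueprint).
The contrapositive of premise 4 (O(not validate_credential ⊃ validate_blueprint)) is O(not validate_blueprint ⊃ validate_credential), and O(not validate_blueprint) is already established, so O(validate_credential).
Premise 6 is O(validate_credential ⊃ not verify_ledger); since O(validate_credential), deontic closure gives O(not verify_ledger).
Premise 3, O(not attend_hearing ⊃ verify_ledger), contraposes to O(not verify_ledger ⊃ attend_hearing); with O(not verify_ledger) we get O(attend_hearing).
Premises 1, 2, 8, 10 do not contribute to this derivation.
So O(attend_hearing) follows.

Yes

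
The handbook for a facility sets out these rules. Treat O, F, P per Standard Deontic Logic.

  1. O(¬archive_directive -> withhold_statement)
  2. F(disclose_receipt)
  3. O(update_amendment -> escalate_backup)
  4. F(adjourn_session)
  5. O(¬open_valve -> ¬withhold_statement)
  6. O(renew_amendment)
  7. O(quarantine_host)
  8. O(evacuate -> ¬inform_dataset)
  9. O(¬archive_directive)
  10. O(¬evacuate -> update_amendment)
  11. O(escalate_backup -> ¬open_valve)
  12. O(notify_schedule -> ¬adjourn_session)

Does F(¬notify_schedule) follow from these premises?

Premise 12 is O(notify_schedule -> ¬adjourn_session); even if O(¬adjourn_session) held, inferring O(notify_schedule) would be affirming the consequent — invalid.
No other premise forces O(notify_schedule). An ideal world satisfying every premise can still have ¬notify_schedule true, so F(¬notify_schedule) is not derivable.

No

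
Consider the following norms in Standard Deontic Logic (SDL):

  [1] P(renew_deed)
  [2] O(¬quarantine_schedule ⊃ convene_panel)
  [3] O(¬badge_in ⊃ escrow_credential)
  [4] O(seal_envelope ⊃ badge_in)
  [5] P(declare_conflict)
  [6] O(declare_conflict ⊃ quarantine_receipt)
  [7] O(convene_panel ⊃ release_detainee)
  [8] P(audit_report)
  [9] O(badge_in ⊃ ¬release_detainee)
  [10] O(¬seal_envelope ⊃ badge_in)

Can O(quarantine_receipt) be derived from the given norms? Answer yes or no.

No

Premise 6 is O(declare_conflict ⊃ quarantine_receipt), but O(declare_conflict) is not derivable from the premises (the permission P(declare_conflict) asserts only ¬O(¬declare_conflict), not O(declare_conflict)), so it does not yield O(quarantine_receipt).
No other premise forces O(quarantine_receipt). An ideal world satisfying every premise can still have quarantine_receipt false, so O(quarantine_receipt) is not derivable.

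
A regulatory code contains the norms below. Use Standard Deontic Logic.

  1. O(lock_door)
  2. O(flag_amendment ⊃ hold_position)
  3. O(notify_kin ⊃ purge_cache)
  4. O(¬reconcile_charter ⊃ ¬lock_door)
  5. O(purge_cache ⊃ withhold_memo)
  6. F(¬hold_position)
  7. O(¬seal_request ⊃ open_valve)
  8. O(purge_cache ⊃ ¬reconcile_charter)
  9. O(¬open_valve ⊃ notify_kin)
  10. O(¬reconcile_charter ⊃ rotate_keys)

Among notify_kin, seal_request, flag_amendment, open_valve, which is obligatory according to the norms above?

Premise 1 gives O(lock_door).
The contrapositive of premise 4 (O(¬reconcile_charter ⊃ ¬lock_door)) is O(lock_door ⊃ reconcile_charter), and O(lock_door) is already established, so O(reconcile_charter).
The contrapositive of premise 8 (O(purge_cache ⊃ ¬reconcile_charter)) is O(reconcile_charter ⊃ ¬purge_cache), and O(reconcile_charter) is already established, so O(¬purge_cache).
Premise 3, O(notify_kin ⊃ purge_cache), contraposes to O(¬purge_cache ⊃ ¬notify_kin); with O(¬purge_cache) we get O(¬notify_kin).
The contrapositive of premise 9 (O(¬open_valve ⊃ notify_kin)) is O(¬notify_kin ⊃ open_valve), and O(¬notify_kin) is already established, so O(open_valve).
So O(open_valve) holds — open_valve is obligatory. None of the other listed options is made obligatory by any chain of premises.

open_valve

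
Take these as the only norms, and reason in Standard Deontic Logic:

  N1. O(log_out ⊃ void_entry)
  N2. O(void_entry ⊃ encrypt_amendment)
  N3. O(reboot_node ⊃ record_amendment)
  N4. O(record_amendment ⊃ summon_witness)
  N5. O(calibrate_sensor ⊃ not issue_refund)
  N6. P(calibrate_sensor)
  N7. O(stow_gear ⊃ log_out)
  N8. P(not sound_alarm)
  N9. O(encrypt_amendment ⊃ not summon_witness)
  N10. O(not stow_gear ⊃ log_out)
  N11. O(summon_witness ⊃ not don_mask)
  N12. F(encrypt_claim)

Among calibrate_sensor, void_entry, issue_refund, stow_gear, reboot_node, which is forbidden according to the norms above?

Premises 10 and 7 cover both cases: O(not stow_gear ⊃ log_out) and O(stow_gear ⊃ log_out). Since not stow_gear ∨ stow_gear is a tautology, O(log_out) follows.
From O(log_out) and premise 1, O(log_out ⊃ void_entry), we obtain O(void_entry).
From O(void_entry) and premise 2, O(void_entry ⊃ encrypt_amendment), we obtain O(encrypt_amendment).
From O(encrypt_amendment) and premise 9, O(encrypt_amendment ⊃ not summon_witness), we obtain O(not summon_witness).
Premise 4, O(record_amendment ⊃ summon_witness), contraposes to O(not summon_witness ⊃ not record_amendment); with O(not summon_witness) we get O(not record_amendment).
The contrapositive of premise 3 (O(reboot_node ⊃ record_amendment)) is O(not record_amendment ⊃ not reboot_node), and O(not record_amendment) is already established, so O(not reboot_node).
So O(not reboot_node) holds, i.e. reboot_node is forbidden. None of the other listed options is forbidden under the premises.

reboot_node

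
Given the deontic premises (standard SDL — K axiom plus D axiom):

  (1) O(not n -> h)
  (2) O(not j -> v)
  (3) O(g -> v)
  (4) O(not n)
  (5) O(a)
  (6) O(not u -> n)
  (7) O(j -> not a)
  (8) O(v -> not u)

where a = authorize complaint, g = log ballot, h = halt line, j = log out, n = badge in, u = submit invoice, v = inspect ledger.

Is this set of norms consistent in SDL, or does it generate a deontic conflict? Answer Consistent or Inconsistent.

From premise 5 we have O(a).
Premise 7 is O(j -> not a); contrapositively O(a -> not j). Since O(a) holds, K gives O(not j).
Applying K to premise 2 (O(not j -> v)) and O(not j) yields O(v).
With premise 8, O(v -> not u), the K-axiom yields O(not u).
Premise 6 is O(not u -> n); since O(not u), deontic closure gives O(n).
However, premise 4 gives O(not n).
We now have both O(n) and O(not n) — n is simultaneously obligatory and forbidden, violating the D-axiom.

Inconsistent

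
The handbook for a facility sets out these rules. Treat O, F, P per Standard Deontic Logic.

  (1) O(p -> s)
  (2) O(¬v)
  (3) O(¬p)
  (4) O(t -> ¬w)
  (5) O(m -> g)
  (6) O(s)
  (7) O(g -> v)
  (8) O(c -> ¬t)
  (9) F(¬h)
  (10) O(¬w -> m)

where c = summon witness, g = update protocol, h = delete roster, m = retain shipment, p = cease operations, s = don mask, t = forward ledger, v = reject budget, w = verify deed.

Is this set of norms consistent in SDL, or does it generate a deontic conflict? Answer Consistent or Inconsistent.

Consistent

Premise 1 is O(p -> s); even if O(s) held, inferring O(p) would be affirming the consequent — invalid.
So O(p) is not derivable, and the apparent clash with O(¬p) does not arise.
A world satisfying every obligation exists (e.g. c=false, g=false, h=true, m=false, p=false, s=true, t=false, v=false, w=true); no atom is both obligatory and forbidden, so the set is consistent.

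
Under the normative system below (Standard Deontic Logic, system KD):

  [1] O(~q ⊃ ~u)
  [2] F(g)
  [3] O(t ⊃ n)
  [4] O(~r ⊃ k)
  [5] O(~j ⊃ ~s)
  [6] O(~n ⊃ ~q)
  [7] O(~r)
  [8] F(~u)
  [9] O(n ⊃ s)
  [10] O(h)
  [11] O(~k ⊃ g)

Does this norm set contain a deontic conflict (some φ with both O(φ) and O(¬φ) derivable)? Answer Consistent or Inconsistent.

Premise 11 is O(~k ⊃ g), but O(~k) is not derivable from the premises, so it does not yield O(g).
So O(g) is not derivable, and the apparent clash with O(~g) does not arise.
A world satisfying every obligation exists (e.g. g=false, h=true, j=true, k=true, n=true, q=true, r=false, s=true, t=false, u=true); no atom is both obligatory and forbidden, so the set is consistent.

Consistent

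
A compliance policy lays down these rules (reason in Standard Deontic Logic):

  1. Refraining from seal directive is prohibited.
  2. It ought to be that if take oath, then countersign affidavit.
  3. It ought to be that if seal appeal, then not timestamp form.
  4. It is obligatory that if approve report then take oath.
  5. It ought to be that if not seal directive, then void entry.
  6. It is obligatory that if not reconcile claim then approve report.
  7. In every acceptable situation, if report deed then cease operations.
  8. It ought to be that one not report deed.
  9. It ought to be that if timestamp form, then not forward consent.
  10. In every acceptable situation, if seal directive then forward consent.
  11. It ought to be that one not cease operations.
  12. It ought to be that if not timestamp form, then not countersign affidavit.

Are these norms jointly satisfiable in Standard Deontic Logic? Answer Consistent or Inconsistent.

Premise 7 is O(report_deed → cease_operations), but O(report_deed) is not derivable from the premises, so it does not yield O(cease_operations).
So O(cease_operations) is not derivable, and the apparent clash with O(¬cease_operations) does not arise.
A world satisfying every obligation exists (e.g. approve_report=false, cease_operations=false, countersign_affidavit=false, forward_consent=true, reconcile_claim=true, report_deed=false, seal_appeal=false, seal_directive=true, take_oath=false, timestamp_form=false, void_entry=false); no atom is both obligatory and forbidden, so the set is consistent.

Consistent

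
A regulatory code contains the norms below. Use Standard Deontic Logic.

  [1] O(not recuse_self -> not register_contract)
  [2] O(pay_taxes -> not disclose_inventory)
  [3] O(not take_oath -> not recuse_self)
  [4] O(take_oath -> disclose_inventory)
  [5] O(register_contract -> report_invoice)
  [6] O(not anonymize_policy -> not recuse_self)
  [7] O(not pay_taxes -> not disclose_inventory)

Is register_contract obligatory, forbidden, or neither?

Premises 2 and 7 cover both cases: O(pay_taxes -> not disclose_inventory) and O(not pay_taxes -> not disclose_inventory). Since pay_taxes ∨ not pay_taxes is a tautology, O(not disclose_inventory) follows.
The contrapositive of premise 4 (O(take_oath -> disclose_inventory)) is O(not disclose_inventory -> not take_oath), and O(not disclose_inventory) is already established, so O(not take_oath).
Applying K to premise 3 (O(not take_oath -> not recuse_self)) and O(not take_oath) yields O(not recuse_self).
Applying K to premise 1 (O(not recuse_self -> not register_contract)) and O(not recuse_self) yields O(not register_contract).
Premises 5, 6 do not contribute to this derivation.
Thus O(not register_contract), which is F(register_contract): register_contract is forbidden.

Forbidden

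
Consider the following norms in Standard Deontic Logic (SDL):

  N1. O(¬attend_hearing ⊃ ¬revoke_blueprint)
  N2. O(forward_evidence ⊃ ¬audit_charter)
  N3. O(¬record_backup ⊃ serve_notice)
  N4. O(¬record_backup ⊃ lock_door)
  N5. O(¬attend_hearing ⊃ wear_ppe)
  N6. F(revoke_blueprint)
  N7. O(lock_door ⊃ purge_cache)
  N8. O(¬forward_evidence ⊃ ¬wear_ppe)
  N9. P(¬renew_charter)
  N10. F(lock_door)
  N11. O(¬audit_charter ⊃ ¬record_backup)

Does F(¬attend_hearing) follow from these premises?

Yes

F(lock_door) at premise 10 means O(¬lock_door).
Premise 4 is O(¬record_backup ⊃ lock_door); contrapositively O(¬lock_door ⊃ record_backup). Since O(¬lock_door) holds, K gives O(record_backup).
Premise 11, O(¬audit_charter ⊃ ¬record_backup), contraposes to O(record_backup ⊃ audit_charter); with O(record_backup) we get O(audit_charter).
The contrapositive of premise 2 (O(forward_evidence ⊃ ¬audit_charter)) is O(audit_charter ⊃ ¬forward_evidence), and O(audit_charter) is already established, so O(¬forward_evidence).
With premise 8, O(¬forward_evidence ⊃ ¬wear_ppe), the K-axiom yields O(¬wear_ppe).
The contrapositive of premise 5 (O(¬attend_hearing ⊃ wear_ppe)) is O(¬wear_ppe ⊃ attend_hearing), and O(¬wear_ppe) is already established, so O(attend_hearing).
Premises 1, 3, 6, 7, 9 do not contribute to this derivation.
So O(attend_hearing) holds, i.e. F(¬attend_hearing). The claim follows.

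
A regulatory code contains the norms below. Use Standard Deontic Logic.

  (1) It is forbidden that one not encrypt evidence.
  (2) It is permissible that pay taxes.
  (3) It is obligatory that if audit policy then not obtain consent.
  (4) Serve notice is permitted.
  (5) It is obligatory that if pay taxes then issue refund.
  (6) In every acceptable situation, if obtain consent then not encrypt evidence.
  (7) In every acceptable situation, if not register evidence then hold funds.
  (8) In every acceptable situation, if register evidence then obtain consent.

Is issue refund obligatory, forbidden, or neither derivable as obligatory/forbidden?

Premise 5 is O(pay_taxes → issue_refund), but O(pay_taxes) is not derivable from the premises (the permission P(pay_taxes) asserts only ¬O(¬pay_taxes), not O(pay_taxes)), so it does not yield O(issue_refund).
No premise or chain of K-axiom applications forces O(issue_refund), and none forces O(¬issue_refund). So issue_refund is neither obligatory nor forbidden under these norms.

Neither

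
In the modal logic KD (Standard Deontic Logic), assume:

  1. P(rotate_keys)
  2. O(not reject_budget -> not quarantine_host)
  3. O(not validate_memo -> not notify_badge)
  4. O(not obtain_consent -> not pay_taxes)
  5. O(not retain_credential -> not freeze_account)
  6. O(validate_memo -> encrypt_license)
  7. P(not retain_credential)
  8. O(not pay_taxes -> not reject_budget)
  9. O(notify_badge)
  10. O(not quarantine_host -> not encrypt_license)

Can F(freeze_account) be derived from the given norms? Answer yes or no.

No

Premise 5 is O(not retain_credential -> not freeze_account), but O(not retain_credential) is not derivable from the premises (the permission P(not retain_credential) asserts only not O(retain_credential), not O(not retain_credential)), so it does not yield O(not freeze_account).
No other premise forces O(not freeze_account). An ideal world satisfying every premise can still have freeze_account true, so F(freeze_account) is not derivable.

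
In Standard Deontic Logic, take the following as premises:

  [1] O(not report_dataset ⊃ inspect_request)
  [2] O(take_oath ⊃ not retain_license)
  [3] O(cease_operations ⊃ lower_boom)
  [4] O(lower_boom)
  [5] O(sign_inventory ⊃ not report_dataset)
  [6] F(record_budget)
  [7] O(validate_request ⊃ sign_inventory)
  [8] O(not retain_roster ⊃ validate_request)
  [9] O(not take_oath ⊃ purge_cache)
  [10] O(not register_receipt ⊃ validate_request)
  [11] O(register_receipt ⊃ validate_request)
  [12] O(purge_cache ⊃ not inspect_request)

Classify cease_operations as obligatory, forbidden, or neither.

Neither

Premise 3 is O(cease_operations ⊃ lower_boom); even if O(lower_boom) held, inferring O(cease_operations) would be affirming the consequent — invalid.
No premise or chain of K-axiom applications forces O(cease_operations), and none forces O(not cease_operations). So cease_operations is neither obligatory nor forbidden under these norms.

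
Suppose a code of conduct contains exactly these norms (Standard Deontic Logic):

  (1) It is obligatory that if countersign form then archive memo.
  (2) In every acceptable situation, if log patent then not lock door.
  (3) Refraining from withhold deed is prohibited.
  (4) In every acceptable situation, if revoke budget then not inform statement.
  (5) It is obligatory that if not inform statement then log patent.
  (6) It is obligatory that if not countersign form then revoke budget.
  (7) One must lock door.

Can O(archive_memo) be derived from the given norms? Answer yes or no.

Premise 7 states O(lock_door) outright.
The contrapositive of premise 2 (O(log_patent → ¬lock_door)) is O(lock_door → ¬log_patent), and O(lock_door) is already established, so O(¬log_patent).
Premise 5, O(¬inform_statement → log_patent), contraposes to O(¬log_patent → inform_statement); with O(¬log_patent) we get O(inform_statement).
Premise 4, O(revoke_budget → ¬inform_statement), contraposes to O(inform_statement → ¬revoke_budget); with O(inform_statement) we get O(¬revoke_budget).
Premise 6, O(¬countersign_form → revoke_budget), contraposes to O(¬revoke_budget → countersign_form); with O(¬revoke_budget) we get O(countersign_form).
Applying K to premise 1 (O(countersign_form → archive_memo)) and O(countersign_form) yields O(archive_memo).
Premise 3 does not contribute to this derivation.
So O(archive_memo) follows.

Yes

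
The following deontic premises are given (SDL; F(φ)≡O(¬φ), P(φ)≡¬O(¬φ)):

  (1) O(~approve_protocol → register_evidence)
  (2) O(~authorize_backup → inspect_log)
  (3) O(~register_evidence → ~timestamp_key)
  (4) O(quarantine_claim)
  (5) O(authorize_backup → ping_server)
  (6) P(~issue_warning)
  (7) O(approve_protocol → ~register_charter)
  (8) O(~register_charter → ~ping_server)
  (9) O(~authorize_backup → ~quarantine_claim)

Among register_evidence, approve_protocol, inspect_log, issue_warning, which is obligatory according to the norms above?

register_evidence

Premise 4 gives O(quarantine_claim).
The contrapositive of premise 9 (O(~authorize_backup → ~quarantine_claim)) is O(quarantine_claim → authorize_backup), and O(quarantine_claim) is already established, so O(authorize_backup).
From O(authorize_backup) and premise 5, O(authorize_backup → ping_server), we obtain O(ping_server).
The contrapositive of premise 8 (O(~register_charter → ~ping_server)) is O(ping_server → register_charter), and O(ping_server) is already established, so O(register_charter).
Premise 7 is O(approve_protocol → ~register_charter); contrapositively O(register_charter → ~approve_protocol). Since O(register_charter) holds, K gives O(~approve_protocol).
Applying K to premise 1 (O(~approve_protocol → register_evidence)) and O(~approve_protocol) yields O(register_evidence).
So O(register_evidence) holds — register_evidence is obligatory. None of the other listed options is made obligatory by any chain of premises.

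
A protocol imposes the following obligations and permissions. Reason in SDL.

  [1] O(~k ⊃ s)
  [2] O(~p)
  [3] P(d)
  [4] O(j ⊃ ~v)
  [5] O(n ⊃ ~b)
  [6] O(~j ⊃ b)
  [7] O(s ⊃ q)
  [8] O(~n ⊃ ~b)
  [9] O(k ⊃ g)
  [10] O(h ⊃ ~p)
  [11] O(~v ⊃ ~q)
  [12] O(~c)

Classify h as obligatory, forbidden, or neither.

Neither

Premise 10 is O(h ⊃ ~p); even if O(~p) held, inferring O(h) would be affirming the consequent — invalid.
No premise or chain of K-axiom applications forces O(h), and none forces O(~h). So h is neither obligatory nor forbidden under these norms.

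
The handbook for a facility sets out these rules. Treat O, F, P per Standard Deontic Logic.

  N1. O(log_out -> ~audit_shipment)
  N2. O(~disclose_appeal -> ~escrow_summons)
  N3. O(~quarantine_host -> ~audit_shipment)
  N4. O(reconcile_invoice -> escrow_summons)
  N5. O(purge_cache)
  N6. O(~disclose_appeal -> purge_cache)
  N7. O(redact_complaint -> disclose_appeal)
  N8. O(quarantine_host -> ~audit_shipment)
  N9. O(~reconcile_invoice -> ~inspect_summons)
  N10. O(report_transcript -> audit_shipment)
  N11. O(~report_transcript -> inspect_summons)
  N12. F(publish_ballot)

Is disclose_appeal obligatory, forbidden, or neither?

Obligatory

Premises 3 and 8 are O(~quarantine_host -> ~audit_shipment) and O(quarantine_host -> ~audit_shipment); every ideal world satisfies ~quarantine_host or quarantine_host, so in either case ~audit_shipment holds — hence O(~audit_shipment).
Premise 10, O(report_transcript -> audit_shipment), contraposes to O(~audit_shipment -> ~report_transcript); with O(~audit_shipment) we get O(~report_transcript).
With premise 11, O(~report_transcript -> inspect_summons), the K-axiom yields O(inspect_summons).
Premise 9, O(~reconcile_invoice -> ~inspect_summons), contraposes to O(inspect_summons -> reconcile_invoice); with O(inspect_summons) we get O(reconcile_invoice).
With premise 4, O(reconcile_invoice -> escrow_summons), the K-axiom yields O(escrow_summons).
Premise 2 is O(~disclose_appeal -> ~escrow_summons); contrapositively O(escrow_summons -> disclose_appeal). Since O(escrow_summons) holds, K gives O(disclose_appeal).
Premises 1, 5, 6, 7, 12 do not contribute to this derivation.
Hence disclose_appeal is obligatory.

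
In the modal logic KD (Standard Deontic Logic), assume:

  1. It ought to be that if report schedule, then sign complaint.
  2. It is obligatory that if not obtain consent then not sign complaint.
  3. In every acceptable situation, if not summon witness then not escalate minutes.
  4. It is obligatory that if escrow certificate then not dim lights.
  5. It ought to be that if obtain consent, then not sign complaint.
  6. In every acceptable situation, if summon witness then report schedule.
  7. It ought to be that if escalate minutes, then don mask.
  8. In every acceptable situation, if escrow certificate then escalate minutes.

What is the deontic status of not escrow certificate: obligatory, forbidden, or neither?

Obligatory

Premises 5 and 2 are O(obtain_consent → ¬sign_complaint) and O(¬obtain_consent → ¬sign_complaint); every ideal world satisfies obtain_consent or ¬obtain_consent, so in either case ¬sign_complaint holds — hence O(¬sign_complaint).
The contrapositive of premise 1 (O(report_schedule → sign_complaint)) is O(¬sign_complaint → ¬report_schedule), and O(¬sign_complaint) is already established, so O(¬report_schedule).
Premise 6 is O(summon_witness → report_schedule); contrapositively O(¬report_schedule → ¬summon_witness). Since O(¬report_schedule) holds, K gives O(¬summon_witness).
From O(¬summon_witness) and premise 3, O(¬summon_witness → ¬escalate_minutes), we obtain O(¬escalate_minutes).
Premise 8 is O(escrow_certificate → escalate_minutes); contrapositively O(¬escalate_minutes → ¬escrow_certificate). Since O(¬escalate_minutes) holds, K gives O(¬escrow_certificate).
Premises 4, 7 do not contribute to this derivation.
Hence ¬escrow_certificate is obligatory.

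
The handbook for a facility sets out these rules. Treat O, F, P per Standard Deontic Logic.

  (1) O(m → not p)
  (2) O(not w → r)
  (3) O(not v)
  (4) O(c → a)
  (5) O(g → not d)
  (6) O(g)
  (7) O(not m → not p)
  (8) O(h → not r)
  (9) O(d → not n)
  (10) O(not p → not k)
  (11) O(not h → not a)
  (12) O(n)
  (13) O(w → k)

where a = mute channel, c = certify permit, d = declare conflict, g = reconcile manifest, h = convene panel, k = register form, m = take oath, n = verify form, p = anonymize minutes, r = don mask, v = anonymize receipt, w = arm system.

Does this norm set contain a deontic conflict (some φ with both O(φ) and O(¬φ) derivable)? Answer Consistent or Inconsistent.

Premise 9 is O(d → not n), but O(d) is not derivable from the premises, so it does not yield O(not n).
So O(not n) is not derivable, and the apparent clash with O(n) does not arise.
A world satisfying every obligation exists (e.g. a=false, c=false, d=false, g=true, h=false, k=false, m=false, n=true, p=false, r=true, v=false, w=false); no atom is both obligatory and forbidden, so the set is consistent.

Consistent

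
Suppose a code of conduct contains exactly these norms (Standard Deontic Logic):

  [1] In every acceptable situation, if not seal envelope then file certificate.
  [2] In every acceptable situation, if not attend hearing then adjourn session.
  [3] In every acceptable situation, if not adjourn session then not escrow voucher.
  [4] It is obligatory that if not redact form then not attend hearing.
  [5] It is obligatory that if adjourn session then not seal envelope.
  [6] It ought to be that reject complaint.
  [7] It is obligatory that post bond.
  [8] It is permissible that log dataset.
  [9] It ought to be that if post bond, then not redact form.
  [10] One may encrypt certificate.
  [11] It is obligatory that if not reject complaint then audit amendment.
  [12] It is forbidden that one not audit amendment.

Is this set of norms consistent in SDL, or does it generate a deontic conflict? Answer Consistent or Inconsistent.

Premise 11 is O(¬reject_complaint → audit_amendment); even if O(audit_amendment) held, inferring O(¬reject_complaint) would be affirming the consequent — invalid.
So O(¬reject_complaint) is not derivable, and the apparent clash with O(reject_complaint) does not arise.
A world satisfying every obligation exists (e.g. adjourn_session=true, attend_hearing=false, audit_amendment=true, encrypt_certificate=false, escrow_voucher=false, file_certificate=true, log_dataset=false, post_bond=true, redact_form=false, reject_complaint=true, seal_envelope=false); no atom is both obligatory and forbidden, so the set is consistent.

Consistent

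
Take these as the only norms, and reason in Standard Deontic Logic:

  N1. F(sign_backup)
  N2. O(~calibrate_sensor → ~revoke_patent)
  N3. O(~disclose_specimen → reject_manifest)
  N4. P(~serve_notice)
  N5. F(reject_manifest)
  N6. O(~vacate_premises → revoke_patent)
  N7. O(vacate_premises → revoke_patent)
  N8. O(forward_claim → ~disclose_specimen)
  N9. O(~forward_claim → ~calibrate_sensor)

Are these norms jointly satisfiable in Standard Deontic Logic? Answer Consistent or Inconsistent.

Premises 6 and 7 are O(~vacate_premises → revoke_patent) and O(vacate_premises → revoke_patent); every ideal world satisfies ~vacate_premises or vacate_premises, so in either case revoke_patent holds — hence O(revoke_patent).
The contrapositive of premise 2 (O(~calibrate_sensor → ~revoke_patent)) is O(revoke_patent → calibrate_sensor), and O(revoke_patent) is already established, so O(calibrate_sensor).
The contrapositive of premise 9 (O(~forward_claim → ~calibrate_sensor)) is O(calibrate_sensor → forward_claim), and O(calibrate_sensor) is already established, so O(forward_claim).
Applying K to premise 8 (O(forward_claim → ~disclose_specimen)) and O(forward_claim) yields O(~disclose_specimen).
From O(~disclose_specimen) and premise 3, O(~disclose_specimen → reject_manifest), we obtain O(reject_manifest).
However, F(reject_manifest) at premise 5 amounts to O(~reject_manifest).
We now have both O(reject_manifest) and O(~reject_manifest) — reject_manifest is simultaneously obligatory and forbidden, violating the D-axiom.

Inconsistent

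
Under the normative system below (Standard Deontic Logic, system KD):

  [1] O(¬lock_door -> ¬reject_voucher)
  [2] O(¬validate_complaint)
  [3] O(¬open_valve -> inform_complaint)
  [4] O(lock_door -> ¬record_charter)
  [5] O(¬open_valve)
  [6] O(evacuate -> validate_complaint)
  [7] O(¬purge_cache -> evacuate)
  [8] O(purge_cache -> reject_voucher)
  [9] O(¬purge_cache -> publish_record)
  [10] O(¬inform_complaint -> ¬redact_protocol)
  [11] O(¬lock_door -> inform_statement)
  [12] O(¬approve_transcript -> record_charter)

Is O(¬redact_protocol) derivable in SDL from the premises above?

No

Premise 10 is O(¬inform_complaint -> ¬redact_protocol), but O(¬inform_complaint) is not derivable from the premises, so it does not yield O(¬redact_protocol).
No other premise forces O(¬redact_protocol). An ideal world satisfying every premise can still have ¬redact_protocol false, so O(¬redact_protocol) is not derivable.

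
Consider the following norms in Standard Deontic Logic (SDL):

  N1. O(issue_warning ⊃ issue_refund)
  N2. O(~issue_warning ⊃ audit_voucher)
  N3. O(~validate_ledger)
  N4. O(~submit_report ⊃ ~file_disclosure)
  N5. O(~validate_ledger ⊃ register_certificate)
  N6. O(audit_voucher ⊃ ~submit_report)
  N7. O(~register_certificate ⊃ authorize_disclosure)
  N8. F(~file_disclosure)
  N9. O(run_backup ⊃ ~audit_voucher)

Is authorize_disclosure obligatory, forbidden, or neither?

Neither

Premise 7 is O(~register_certificate ⊃ authorize_disclosure), but O(~register_certificate) is not derivable from the premises, so it does not yield O(authorize_disclosure).
No premise or chain of K-axiom applications forces O(authorize_disclosure), and none forces O(~authorize_disclosure). So authorize_disclosure is neither obligatory nor forbidden under these norms.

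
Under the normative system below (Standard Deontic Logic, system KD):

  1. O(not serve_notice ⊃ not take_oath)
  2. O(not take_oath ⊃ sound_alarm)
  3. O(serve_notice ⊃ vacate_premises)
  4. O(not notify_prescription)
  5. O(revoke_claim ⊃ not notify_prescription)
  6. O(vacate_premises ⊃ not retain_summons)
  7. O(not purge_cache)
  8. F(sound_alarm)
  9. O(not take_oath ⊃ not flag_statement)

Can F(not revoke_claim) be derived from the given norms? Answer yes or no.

Premise 5 is O(revoke_claim ⊃ not notify_prescription); even if O(not notify_prescription) held, inferring O(revoke_claim) would be affirming the consequent — invalid.
No other premise forces O(revoke_claim). An ideal world satisfying every premise can still have not revoke_claim true, so F(not revoke_claim) is not derivable.

No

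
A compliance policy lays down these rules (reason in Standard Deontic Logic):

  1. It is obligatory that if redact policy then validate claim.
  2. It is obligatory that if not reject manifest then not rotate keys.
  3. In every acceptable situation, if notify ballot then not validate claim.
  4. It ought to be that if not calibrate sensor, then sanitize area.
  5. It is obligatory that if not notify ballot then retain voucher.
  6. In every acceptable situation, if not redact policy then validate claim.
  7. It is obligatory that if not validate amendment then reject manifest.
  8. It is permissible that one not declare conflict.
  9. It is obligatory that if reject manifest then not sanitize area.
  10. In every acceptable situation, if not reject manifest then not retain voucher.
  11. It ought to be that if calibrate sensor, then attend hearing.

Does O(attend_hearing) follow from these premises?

Yes

Premises 1 and 6 cover both cases: O(redact_policy → validate_claim) and O(¬redact_policy → validate_claim). Since redact_policy ∨ ¬redact_policy is a tautology, O(validate_claim) follows.
Premise 3, O(notify_ballot → ¬validate_claim), contraposes to O(validate_claim → ¬notify_ballot); with O(validate_claim) we get O(¬notify_ballot).
From O(¬notify_ballot) and premise 5, O(¬notify_ballot → retain_voucher), we obtain O(retain_voucher).
The contrapositive of premise 10 (O(¬reject_manifest → ¬retain_voucher)) is O(retain_voucher → reject_manifest), and O(retain_voucher) is already established, so O(reject_manifest).
With premise 9, O(reject_manifest → ¬sanitize_area), the K-axiom yields O(¬sanitize_area).
The contrapositive of premise 4 (O(¬calibrate_sensor → sanitize_area)) is O(¬sanitize_area → calibrate_sensor), and O(¬sanitize_area) is already established, so O(calibrate_sensor).
From O(calibrate_sensor) and premise 11, O(calibrate_sensor → attend_hearing), we obtain O(attend_hearing).
Premises 2, 7, 8 do not contribute to this derivation.
So O(attend_hearing) follows.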